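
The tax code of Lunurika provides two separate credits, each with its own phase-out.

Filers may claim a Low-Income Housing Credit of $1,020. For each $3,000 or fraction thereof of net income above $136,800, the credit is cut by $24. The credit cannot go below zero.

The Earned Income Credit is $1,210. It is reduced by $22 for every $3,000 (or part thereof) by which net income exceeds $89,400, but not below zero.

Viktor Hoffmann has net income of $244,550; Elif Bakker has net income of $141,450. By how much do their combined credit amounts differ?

$1,564

Viktor ($244,550): Low-Income Housing Credit: income exceeds $136,800 by $107,750, which is 36 full-or-partial $3,000 increments; reduction = 36 × $24 = $864, leaving $156. Earned Income Credit: income exceeds $89,400 by $155,150, which is 52 full-or-partial $3,000 increments; reduction = 52 × $22 = $1,144, leaving $66. total $156 + $66 = $222
Elif ($141,450): Low-Income Housing Credit: income exceeds $136,800 by $4,650, which is 2 full-or-partial $3,000 increments; reduction = 2 × $24 = $48, leaving $972. Earned Income Credit: income exceeds $89,400 by $52,050, which is 18 full-or-partial $3,000 increments; reduction = 18 × $22 = $396, leaving $814. total $972 + $814 = $1,786
Difference: |$222 − $1,786| = $1,564.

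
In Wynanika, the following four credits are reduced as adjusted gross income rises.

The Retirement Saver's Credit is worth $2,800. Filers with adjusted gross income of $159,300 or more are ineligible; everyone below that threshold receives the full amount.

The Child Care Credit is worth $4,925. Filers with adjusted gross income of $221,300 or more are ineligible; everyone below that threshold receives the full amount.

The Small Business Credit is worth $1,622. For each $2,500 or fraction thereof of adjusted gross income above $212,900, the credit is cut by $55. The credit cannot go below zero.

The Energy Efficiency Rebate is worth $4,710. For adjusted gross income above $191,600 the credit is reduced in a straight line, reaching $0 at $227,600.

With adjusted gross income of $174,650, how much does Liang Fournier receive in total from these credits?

Retirement Saver's Credit: $174,650 meets or exceeds the $159,300 cutoff, so the credit is $0.
Child Care Credit: $174,650 is below the $221,300 cutoff, so the full $4,925 applies.
Small Business Credit: $174,650 is at or below the $212,900 threshold, so the full $1,622 applies.
Energy Efficiency Rebate: $174,650 is at or below the $191,600 threshold, so the full $4,710 applies.
Total: $0 + $4,925 + $1,622 + $4,710 = $11,257.

$11,257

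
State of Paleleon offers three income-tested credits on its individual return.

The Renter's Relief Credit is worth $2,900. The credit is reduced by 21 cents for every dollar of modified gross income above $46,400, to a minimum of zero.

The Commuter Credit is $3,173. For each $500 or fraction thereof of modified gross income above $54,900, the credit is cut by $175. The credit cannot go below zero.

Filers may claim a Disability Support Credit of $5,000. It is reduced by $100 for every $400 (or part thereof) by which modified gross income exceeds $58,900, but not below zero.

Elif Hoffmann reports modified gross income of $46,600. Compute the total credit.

$11,031

Renter's Relief Credit: 21% of the $200 excess over $46,400 is $42; credit = $2,900 − $42 = $2,858.
Commuter Credit: $46,600 is at or below the $54,900 threshold, so the full $3,173 applies.
Disability Support Credit: $46,600 is at or below the $58,900 threshold, so the full $5,000 applies.
Total: $2,858 + $3,173 + $5,000 = $11,031.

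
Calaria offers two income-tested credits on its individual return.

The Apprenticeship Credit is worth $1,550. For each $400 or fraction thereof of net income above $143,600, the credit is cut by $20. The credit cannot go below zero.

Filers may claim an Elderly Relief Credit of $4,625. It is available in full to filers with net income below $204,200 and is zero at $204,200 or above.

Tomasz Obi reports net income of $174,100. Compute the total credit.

Apprenticeship Credit: income exceeds $143,600 by $30,500, which is 77 full-or-partial $400 increments; reduction = 77 × $20 = $1,540, leaving $10.
Elderly Relief Credit: $174,100 is below the $204,200 cutoff, so the full $4,625 applies.
Total: $10 + $4,625 = $4,635.

$4,635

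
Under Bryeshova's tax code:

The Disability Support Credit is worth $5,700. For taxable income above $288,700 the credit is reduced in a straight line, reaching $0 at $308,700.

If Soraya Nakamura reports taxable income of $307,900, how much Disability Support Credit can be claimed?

Disability Support Credit: $307,900 is $19,200 into a $20,000 phase-out range, leaving 800/20,000 of the credit: $5,700 × 800/20,000 = $228.

$228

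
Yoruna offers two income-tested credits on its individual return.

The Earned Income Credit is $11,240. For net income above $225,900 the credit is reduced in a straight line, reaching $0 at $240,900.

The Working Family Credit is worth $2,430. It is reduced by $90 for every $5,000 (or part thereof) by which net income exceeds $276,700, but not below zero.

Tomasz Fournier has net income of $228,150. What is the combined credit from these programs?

$11,984

Earned Income Credit: $228,150 is $2,250 into a $15,000 phase-out range, leaving 12,750/15,000 of the credit: $11,240 × 12,750/15,000 = $9,554.
Working Family Credit: $228,150 is at or below the $276,700 threshold, so the full $2,430 applies.
Total: $9,554 + $2,430 = $11,984.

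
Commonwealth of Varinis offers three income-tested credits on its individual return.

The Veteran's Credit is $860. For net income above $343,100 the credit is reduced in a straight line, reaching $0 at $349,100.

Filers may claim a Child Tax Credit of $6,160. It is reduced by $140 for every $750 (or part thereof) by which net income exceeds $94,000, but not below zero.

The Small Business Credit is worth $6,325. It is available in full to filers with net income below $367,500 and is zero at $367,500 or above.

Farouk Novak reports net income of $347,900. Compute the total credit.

$6,497

Veteran's Credit: $347,900 is $4,800 into a $6,000 phase-out range, leaving 1,200/6,000 of the credit: $860 × 1,200/6,000 = $172.
Child Tax Credit: income exceeds $94,000 by $253,900 → 339 increments × $140 = $47,460 ≥ base, so the credit is $0.
Small Business Credit: $347,900 is below the $367,500 cutoff, so the full $6,325 applies.
Total: $172 + $0 + $6,325 = $6,497.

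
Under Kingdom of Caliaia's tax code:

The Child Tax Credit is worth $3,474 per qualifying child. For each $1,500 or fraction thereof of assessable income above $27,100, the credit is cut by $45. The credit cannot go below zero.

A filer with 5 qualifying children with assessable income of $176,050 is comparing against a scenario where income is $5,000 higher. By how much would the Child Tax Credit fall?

$135

At $176,050 — base = 5 × $3,474 = $17,370. income exceeds $27,100 by $148,950, which is 100 full-or-partial $1,500 increments; reduction = 100 × $45 = $4,500, leaving $12,870.
At $181,050 — base = 5 × $3,474 = $17,370. income exceeds $27,100 by $153,950, which is 103 full-or-partial $1,500 increments; reduction = 103 × $45 = $4,635, leaving $12,735.
Lost: $12,870 − $12,735 = $135.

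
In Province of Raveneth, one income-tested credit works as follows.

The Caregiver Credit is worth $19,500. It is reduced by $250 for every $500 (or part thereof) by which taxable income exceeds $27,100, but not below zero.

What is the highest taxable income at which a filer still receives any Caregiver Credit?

After 77 increments the reduction is 77 × $250 = $19,250, leaving $250; one more increment wipes it out. Increment 77 ends at excess 77 × $500 = $38,500, so the highest qualifying income is $27,100 + $38,500 = $65,600.

$65,600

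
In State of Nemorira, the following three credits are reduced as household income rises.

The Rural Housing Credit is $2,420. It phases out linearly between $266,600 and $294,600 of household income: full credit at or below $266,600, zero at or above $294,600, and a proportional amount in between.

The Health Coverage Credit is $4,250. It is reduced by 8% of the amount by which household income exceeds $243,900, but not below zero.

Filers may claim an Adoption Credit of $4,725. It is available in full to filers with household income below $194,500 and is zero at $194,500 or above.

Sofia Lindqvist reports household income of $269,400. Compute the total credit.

Rural Housing Credit: $269,400 is $2,800 into a $28,000 phase-out range, leaving 25,200/28,000 of the credit: $2,420 × 25,200/28,000 = $2,178.
Health Coverage Credit: 8% of the $25,500 excess over $243,900 is $2,040; credit = $4,250 − $2,040 = $2,210.
Adoption Credit: $269,400 meets or exceeds the $194,500 cutoff, so the credit is $0.
Total: $2,178 + $2,210 + $0 = $4,388.

$4,388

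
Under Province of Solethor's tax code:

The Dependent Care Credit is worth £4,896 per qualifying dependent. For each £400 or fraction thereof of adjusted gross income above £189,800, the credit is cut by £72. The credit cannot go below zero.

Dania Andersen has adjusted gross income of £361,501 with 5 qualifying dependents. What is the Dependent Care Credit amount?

£0

Dependent Care Credit: base = 5 × £4,896 = £24,480. income exceeds £189,800 by £171,701 → 430 increments × £72 = £30,960 ≥ base, so the credit is £0.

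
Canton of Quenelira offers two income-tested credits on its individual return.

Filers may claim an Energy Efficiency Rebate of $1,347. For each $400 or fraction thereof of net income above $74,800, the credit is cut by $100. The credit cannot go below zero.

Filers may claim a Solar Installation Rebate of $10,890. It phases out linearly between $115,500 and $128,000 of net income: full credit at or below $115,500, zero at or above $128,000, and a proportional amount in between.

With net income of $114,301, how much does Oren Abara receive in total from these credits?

$10,890

Energy Efficiency Rebate: income exceeds $74,800 by $39,501 → 99 increments × $100 = $9,900 ≥ base, so the credit is $0.
Solar Installation Rebate: $114,301 is at or below the $115,500 threshold, so the full $10,890 applies.
Total: $0 + $10,890 = $10,890.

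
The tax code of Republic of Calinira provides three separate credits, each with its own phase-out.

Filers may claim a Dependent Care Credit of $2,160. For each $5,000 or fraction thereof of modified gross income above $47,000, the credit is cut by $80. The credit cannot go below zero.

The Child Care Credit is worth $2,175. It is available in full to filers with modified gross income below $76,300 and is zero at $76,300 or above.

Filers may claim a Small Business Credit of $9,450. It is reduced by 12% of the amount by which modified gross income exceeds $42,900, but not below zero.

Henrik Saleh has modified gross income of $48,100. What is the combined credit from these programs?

$13,081

Dependent Care Credit: income exceeds $47,000 by $1,100, which is 1 full-or-partial $5,000 increment; reduction = 1 × $80 = $80, leaving $2,080.
Child Care Credit: $48,100 is below the $76,300 cutoff, so the full $2,175 applies.
Small Business Credit: 12% of the $5,200 excess over $42,900 is $624; credit = $9,450 − $624 = $8,826.
Total: $2,080 + $2,175 + $8,826 = $13,081.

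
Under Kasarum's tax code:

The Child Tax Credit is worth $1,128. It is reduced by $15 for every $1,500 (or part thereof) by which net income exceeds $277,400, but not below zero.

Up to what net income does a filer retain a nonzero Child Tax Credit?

$389,900

After 75 increments the reduction is 75 × $15 = $1,125, leaving $3; one more increment wipes it out. Increment 75 ends at excess 75 × $1,500 = $112,500, so the highest qualifying income is $277,400 + $112,500 = $389,900.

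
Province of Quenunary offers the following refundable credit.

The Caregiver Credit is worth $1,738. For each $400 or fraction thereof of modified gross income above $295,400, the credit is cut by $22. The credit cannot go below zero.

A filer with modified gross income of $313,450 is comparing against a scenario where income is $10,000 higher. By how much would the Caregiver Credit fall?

$550

At $313,450 — income exceeds $295,400 by $18,050, which is 46 full-or-partial $400 increments; reduction = 46 × $22 = $1,012, leaving $726.
At $323,450 — income exceeds $295,400 by $28,050, which is 71 full-or-partial $400 increments; reduction = 71 × $22 = $1,562, leaving $176.
Lost: $726 − $176 = $550.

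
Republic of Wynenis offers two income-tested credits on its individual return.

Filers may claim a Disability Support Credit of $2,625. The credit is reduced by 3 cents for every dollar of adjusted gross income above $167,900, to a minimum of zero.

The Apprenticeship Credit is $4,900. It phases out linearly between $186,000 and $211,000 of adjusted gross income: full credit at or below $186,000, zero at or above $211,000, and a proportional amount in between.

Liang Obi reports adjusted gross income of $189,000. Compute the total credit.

$6,304

Disability Support Credit: 3% of the $21,100 excess over $167,900 is $633; credit = $2,625 − $633 = $1,992.
Apprenticeship Credit: $189,000 is $3,000 into a $25,000 phase-out range, leaving 22,000/25,000 of the credit: $4,900 × 22,000/25,000 = $4,312.
Total: $1,992 + $4,312 = $6,304.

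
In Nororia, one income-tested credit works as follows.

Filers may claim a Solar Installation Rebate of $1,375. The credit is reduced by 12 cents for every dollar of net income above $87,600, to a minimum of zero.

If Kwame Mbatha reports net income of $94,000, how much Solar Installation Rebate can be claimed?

Solar Installation Rebate: 12% of the $6,400 excess over $87,600 is $768; credit = $1,375 − $768 = $607.

$607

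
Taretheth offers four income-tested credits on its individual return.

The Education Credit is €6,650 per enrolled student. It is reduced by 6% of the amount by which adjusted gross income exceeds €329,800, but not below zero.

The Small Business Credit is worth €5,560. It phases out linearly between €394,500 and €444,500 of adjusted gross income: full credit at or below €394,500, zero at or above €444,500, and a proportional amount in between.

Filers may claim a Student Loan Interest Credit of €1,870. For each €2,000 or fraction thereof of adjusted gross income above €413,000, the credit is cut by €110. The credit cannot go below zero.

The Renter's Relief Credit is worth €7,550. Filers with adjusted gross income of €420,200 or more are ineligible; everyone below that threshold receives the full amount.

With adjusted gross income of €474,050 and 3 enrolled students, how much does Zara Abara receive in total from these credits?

€11,295

Education Credit: base = 3 × €6,650 = €19,950. 6% of the €144,250 excess over €329,800 is €8,655; credit = €19,950 − €8,655 = €11,295.
Small Business Credit: €474,050 is at or above €444,500, so the credit is €0.
Student Loan Interest Credit: income exceeds €413,000 by €61,050 → 31 increments × €110 = €3,410 ≥ base, so the credit is €0.
Renter's Relief Credit: €474,050 meets or exceeds the €420,200 cutoff, so the credit is €0.
Total: €11,295 + €0 + €0 + €0 = €11,295.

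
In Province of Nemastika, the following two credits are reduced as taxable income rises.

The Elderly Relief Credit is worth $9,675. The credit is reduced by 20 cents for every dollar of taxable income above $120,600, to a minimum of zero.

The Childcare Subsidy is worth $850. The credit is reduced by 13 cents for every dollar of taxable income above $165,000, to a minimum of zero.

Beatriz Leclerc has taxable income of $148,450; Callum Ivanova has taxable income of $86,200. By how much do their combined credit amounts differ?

Beatriz ($148,450): Elderly Relief Credit: 20% of the $27,850 excess over $120,600 is $5,570; credit = $9,675 − $5,570 = $4,105. Childcare Subsidy: $148,450 is at or below the $165,000 threshold, so the full $850 applies. total $4,105 + $850 = $4,955
Callum ($86,200): Elderly Relief Credit: $86,200 is at or below the $120,600 threshold, so the full $9,675 applies. Childcare Subsidy: $86,200 is at or below the $165,000 threshold, so the full $850 applies. total $9,675 + $850 = $10,525
Difference: |$4,955 − $10,525| = $5,570.

$5,570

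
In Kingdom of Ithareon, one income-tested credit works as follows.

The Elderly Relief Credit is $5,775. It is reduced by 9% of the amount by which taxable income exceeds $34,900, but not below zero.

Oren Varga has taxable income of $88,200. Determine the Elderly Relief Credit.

$978

Elderly Relief Credit: 9% of the $53,300 excess over $34,900 is $4,797; credit = $5,775 − $4,797 = $978.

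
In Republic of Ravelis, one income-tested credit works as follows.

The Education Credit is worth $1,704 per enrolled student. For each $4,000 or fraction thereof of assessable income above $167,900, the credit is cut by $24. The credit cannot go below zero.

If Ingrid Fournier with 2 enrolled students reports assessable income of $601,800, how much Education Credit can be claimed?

Education Credit: base = 2 × $1,704 = $3,408. income exceeds $167,900 by $433,900, which is 109 full-or-partial $4,000 increments; reduction = 109 × $24 = $2,616, leaving $792.

$792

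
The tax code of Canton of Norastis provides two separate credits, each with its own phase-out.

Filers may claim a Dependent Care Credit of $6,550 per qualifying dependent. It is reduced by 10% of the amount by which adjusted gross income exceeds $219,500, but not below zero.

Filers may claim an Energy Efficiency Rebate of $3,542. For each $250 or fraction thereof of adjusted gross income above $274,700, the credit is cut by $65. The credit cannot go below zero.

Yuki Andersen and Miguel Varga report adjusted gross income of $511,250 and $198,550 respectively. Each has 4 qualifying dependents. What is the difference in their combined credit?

Yuki ($511,250): Dependent Care Credit: base = 4 × $6,550 = $26,200. 10% of the $291,750 excess over $219,500 is $29,175 ≥ base, so the credit is $0. Energy Efficiency Rebate: income exceeds $274,700 by $236,550 → 947 increments × $65 = $61,555 ≥ base, so the credit is $0. total $0 + $0 = $0
Miguel ($198,550): Dependent Care Credit: base = 4 × $6,550 = $26,200. $198,550 is at or below the $219,500 threshold, so the full $26,200 applies. Energy Efficiency Rebate: $198,550 is at or below the $274,700 threshold, so the full $3,542 applies. total $26,200 + $3,542 = $29,742
Difference: |$0 − $29,742| = $29,742.

$29,742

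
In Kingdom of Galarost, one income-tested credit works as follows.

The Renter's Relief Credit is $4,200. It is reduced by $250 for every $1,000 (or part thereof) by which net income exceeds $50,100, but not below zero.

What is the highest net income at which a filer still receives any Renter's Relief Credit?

After 16 increments the reduction is 16 × $250 = $4,000, leaving $200; one more increment wipes it out. Increment 16 ends at excess 16 × $1,000 = $16,000, so the highest qualifying income is $50,100 + $16,000 = $66,100.

$66,100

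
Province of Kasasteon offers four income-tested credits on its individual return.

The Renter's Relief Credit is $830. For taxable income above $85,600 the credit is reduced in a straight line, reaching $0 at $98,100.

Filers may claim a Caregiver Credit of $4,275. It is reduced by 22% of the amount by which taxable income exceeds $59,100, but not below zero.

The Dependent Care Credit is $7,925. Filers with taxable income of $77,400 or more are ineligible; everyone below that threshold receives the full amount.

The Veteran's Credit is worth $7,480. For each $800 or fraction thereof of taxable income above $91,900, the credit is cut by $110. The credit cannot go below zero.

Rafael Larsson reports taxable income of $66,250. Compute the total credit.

$18,937

Renter's Relief Credit: $66,250 is at or below the $85,600 threshold, so the full $830 applies.
Caregiver Credit: 22% of the $7,150 excess over $59,100 is $1,573; credit = $4,275 − $1,573 = $2,702.
Dependent Care Credit: $66,250 is below the $77,400 cutoff, so the full $7,925 applies.
Veteran's Credit: $66,250 is at or below the $91,900 threshold, so the full $7,480 applies.
Total: $830 + $2,702 + $7,925 + $7,480 = $18,937.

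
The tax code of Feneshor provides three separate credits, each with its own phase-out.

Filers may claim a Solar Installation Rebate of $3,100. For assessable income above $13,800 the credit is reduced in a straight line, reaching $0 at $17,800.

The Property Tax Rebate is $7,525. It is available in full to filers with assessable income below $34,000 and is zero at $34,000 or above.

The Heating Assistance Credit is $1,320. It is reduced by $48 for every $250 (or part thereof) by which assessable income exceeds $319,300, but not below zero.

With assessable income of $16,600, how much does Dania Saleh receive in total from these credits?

$9,775

Solar Installation Rebate: $16,600 is $2,800 into a $4,000 phase-out range, leaving 1,200/4,000 of the credit: $3,100 × 1,200/4,000 = $930.
Property Tax Rebate: $16,600 is below the $34,000 cutoff, so the full $7,525 applies.
Heating Assistance Credit: $16,600 is at or below the $319,300 threshold, so the full $1,320 applies.
Total: $930 + $7,525 + $1,320 = $9,775.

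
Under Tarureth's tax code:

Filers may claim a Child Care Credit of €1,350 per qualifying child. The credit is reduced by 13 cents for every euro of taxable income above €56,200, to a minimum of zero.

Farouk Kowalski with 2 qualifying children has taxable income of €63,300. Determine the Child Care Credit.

Child Care Credit: base = 2 × €1,350 = €2,700. 13% of the €7,100 excess over €56,200 is €923; credit = €2,700 − €923 = €1,777.

€1,777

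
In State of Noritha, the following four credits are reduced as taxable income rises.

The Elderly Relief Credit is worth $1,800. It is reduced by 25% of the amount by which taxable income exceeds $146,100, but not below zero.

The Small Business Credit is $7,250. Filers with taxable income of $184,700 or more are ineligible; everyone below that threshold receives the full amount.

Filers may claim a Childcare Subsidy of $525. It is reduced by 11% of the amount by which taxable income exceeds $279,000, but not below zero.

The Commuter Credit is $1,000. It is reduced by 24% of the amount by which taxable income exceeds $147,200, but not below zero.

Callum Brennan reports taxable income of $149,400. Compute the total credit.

Elderly Relief Credit: 25% of the $3,300 excess over $146,100 is $825; credit = $1,800 − $825 = $975.
Small Business Credit: $149,400 is below the $184,700 cutoff, so the full $7,250 applies.
Childcare Subsidy: $149,400 is at or below the $279,000 threshold, so the full $525 applies.
Commuter Credit: 24% of the $2,200 excess over $147,200 is $528; credit = $1,000 − $528 = $472.
Total: $975 + $7,250 + $525 + $472 = $9,222.

$9,222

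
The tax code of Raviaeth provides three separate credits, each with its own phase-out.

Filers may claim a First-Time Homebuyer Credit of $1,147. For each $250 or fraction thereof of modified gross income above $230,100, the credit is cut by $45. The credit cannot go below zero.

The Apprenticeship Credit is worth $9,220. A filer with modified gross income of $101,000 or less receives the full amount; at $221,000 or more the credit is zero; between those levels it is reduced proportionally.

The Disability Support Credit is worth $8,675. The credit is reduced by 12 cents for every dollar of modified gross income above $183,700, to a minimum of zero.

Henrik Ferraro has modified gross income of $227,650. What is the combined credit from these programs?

First-Time Homebuyer Credit: $227,650 is at or below the $230,100 threshold, so the full $1,147 applies.
Apprenticeship Credit: $227,650 is at or above $221,000, so the credit is $0.
Disability Support Credit: 12% of the $43,950 excess over $183,700 is $5,274; credit = $8,675 − $5,274 = $3,401.
Total: $1,147 + $0 + $3,401 = $4,548.

$4,548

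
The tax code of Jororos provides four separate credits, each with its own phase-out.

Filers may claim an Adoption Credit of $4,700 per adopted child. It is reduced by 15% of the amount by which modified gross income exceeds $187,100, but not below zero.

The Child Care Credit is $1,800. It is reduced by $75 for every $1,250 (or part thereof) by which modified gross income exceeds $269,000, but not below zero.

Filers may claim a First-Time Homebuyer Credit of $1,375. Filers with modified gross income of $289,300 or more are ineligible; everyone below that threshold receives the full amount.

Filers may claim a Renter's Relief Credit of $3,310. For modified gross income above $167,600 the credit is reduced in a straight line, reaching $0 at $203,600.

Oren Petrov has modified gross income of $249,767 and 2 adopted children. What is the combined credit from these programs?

$3,175

Adoption Credit: base = 2 × $4,700 = $9,400. 15% of the $62,667 excess over $187,100 is $9,400.05 ≥ base, so the credit is $0.
Child Care Credit: $249,767 is at or below the $269,000 threshold, so the full $1,800 applies.
First-Time Homebuyer Credit: $249,767 is below the $289,300 cutoff, so the full $1,375 applies.
Renter's Relief Credit: $249,767 is at or above $203,600, so the credit is $0.
Total: $0 + $1,800 + $1,375 + $0 = $3,175.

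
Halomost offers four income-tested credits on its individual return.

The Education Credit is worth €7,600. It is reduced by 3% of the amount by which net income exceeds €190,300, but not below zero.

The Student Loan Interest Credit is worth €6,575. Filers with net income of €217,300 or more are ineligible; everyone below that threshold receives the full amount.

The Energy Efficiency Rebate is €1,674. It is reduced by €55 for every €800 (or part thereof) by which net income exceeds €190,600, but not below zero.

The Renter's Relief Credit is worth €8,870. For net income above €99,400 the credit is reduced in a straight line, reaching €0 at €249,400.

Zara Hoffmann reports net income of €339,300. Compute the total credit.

€3,130

Education Credit: 3% of the €149,000 excess over €190,300 is €4,470; credit = €7,600 − €4,470 = €3,130.
Student Loan Interest Credit: €339,300 meets or exceeds the €217,300 cutoff, so the credit is €0.
Energy Efficiency Rebate: income exceeds €190,600 by €148,700 → 186 increments × €55 = €10,230 ≥ base, so the credit is €0.
Renter's Relief Credit: €339,300 is at or above €249,400, so the credit is €0.
Total: €3,130 + €0 + €0 + €0 = €3,130.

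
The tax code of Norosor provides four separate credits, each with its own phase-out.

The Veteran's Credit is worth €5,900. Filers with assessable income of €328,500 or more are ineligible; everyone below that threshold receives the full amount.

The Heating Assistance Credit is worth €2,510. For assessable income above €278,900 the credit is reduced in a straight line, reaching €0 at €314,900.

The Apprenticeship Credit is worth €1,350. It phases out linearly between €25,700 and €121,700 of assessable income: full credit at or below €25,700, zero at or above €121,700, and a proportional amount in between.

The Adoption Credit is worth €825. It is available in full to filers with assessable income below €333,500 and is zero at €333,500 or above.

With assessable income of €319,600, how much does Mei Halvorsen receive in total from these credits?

Veteran's Credit: €319,600 is below the €328,500 cutoff, so the full €5,900 applies.
Heating Assistance Credit: €319,600 is at or above €314,900, so the credit is €0.
Apprenticeship Credit: €319,600 is at or above €121,700, so the credit is €0.
Adoption Credit: €319,600 is below the €333,500 cutoff, so the full €825 applies.
Total: €5,900 + €0 + €0 + €825 = €6,725.

€6,725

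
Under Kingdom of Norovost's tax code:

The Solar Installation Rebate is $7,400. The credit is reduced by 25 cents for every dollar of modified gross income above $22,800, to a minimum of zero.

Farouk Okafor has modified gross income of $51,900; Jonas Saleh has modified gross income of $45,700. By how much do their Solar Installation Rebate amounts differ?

Farouk ($51,900): Solar Installation Rebate: 25% of the $29,100 excess over $22,800 is $7,275; credit = $7,400 − $7,275 = $125.
Jonas ($45,700): Solar Installation Rebate: 25% of the $22,900 excess over $22,800 is $5,725; credit = $7,400 − $5,725 = $1,675.
Difference: |$125 − $1,675| = $1,550.

$1,550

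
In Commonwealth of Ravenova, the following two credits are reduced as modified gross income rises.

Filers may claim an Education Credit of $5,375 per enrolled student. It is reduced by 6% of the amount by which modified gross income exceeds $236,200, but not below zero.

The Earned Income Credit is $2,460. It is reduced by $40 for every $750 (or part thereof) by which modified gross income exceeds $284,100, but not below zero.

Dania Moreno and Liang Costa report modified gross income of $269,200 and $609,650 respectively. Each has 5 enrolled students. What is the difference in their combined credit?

Dania ($269,200): Education Credit: base = 5 × $5,375 = $26,875. 6% of the $33,000 excess over $236,200 is $1,980; credit = $26,875 − $1,980 = $24,895. Earned Income Credit: $269,200 is at or below the $284,100 threshold, so the full $2,460 applies. total $24,895 + $2,460 = $27,355
Liang ($609,650): Education Credit: base = 5 × $5,375 = $26,875. 6% of the $373,450 excess over $236,200 is $22,407; credit = $26,875 − $22,407 = $4,468. Earned Income Credit: income exceeds $284,100 by $325,550 → 435 increments × $40 = $17,400 ≥ base, so the credit is $0. total $4,468 + $0 = $4,468
Difference: |$27,355 − $4,468| = $22,887.

$22,887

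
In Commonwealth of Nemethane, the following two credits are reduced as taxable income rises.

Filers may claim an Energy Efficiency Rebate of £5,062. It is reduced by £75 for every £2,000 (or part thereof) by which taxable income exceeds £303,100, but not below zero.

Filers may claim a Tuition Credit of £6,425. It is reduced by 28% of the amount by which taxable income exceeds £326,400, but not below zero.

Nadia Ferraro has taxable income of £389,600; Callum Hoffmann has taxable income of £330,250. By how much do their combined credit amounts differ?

£7,597

Nadia (£389,600): Energy Efficiency Rebate: income exceeds £303,100 by £86,500, which is 44 full-or-partial £2,000 increments; reduction = 44 × £75 = £3,300, leaving £1,762. Tuition Credit: 28% of the £63,200 excess over £326,400 is £17,696 ≥ base, so the credit is £0. total £1,762 + £0 = £1,762
Callum (£330,250): Energy Efficiency Rebate: income exceeds £303,100 by £27,150, which is 14 full-or-partial £2,000 increments; reduction = 14 × £75 = £1,050, leaving £4,012. Tuition Credit: 28% of the £3,850 excess over £326,400 is £1,078; credit = £6,425 − £1,078 = £5,347. total £4,012 + £5,347 = £9,359
Difference: |£1,762 − £9,359| = £7,597.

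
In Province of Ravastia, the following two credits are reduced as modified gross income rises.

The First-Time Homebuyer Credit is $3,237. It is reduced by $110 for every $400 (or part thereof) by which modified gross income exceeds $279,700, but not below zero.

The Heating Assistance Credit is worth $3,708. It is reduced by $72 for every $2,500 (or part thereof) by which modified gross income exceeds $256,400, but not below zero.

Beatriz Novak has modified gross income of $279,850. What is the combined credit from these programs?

First-Time Homebuyer Credit: income exceeds $279,700 by $150, which is 1 full-or-partial $400 increment; reduction = 1 × $110 = $110, leaving $3,127.
Heating Assistance Credit: income exceeds $256,400 by $23,450, which is 10 full-or-partial $2,500 increments; reduction = 10 × $72 = $720, leaving $2,988.
Total: $3,127 + $2,988 = $6,115.

$6,115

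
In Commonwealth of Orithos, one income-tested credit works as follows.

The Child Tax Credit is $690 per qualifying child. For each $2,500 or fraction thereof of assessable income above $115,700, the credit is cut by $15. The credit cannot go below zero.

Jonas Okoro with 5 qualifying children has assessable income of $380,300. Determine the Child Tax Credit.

Child Tax Credit: base = 5 × $690 = $3,450. income exceeds $115,700 by $264,600, which is 106 full-or-partial $2,500 increments; reduction = 106 × $15 = $1,590, leaving $1,860.

$1,860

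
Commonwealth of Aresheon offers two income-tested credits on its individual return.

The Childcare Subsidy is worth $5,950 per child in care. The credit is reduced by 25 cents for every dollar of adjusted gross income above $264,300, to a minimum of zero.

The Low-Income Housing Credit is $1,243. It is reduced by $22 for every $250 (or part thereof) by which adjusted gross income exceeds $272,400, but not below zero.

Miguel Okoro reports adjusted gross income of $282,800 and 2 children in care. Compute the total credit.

$7,594

Childcare Subsidy: base = 2 × $5,950 = $11,900. 25% of the $18,500 excess over $264,300 is $4,625; credit = $11,900 − $4,625 = $7,275.
Low-Income Housing Credit: income exceeds $272,400 by $10,400, which is 42 full-or-partial $250 increments; reduction = 42 × $22 = $924, leaving $319.
Total: $7,275 + $319 = $7,594.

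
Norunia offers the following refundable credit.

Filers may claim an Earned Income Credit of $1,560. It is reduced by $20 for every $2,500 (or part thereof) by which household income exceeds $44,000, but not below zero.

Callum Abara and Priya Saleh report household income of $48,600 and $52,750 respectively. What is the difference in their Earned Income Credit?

Callum ($48,600): Earned Income Credit: income exceeds $44,000 by $4,600, which is 2 full-or-partial $2,500 increments; reduction = 2 × $20 = $40, leaving $1,520.
Priya ($52,750): Earned Income Credit: income exceeds $44,000 by $8,750, which is 4 full-or-partial $2,500 increments; reduction = 4 × $20 = $80, leaving $1,480.
Difference: |$1,520 − $1,480| = $40.

$40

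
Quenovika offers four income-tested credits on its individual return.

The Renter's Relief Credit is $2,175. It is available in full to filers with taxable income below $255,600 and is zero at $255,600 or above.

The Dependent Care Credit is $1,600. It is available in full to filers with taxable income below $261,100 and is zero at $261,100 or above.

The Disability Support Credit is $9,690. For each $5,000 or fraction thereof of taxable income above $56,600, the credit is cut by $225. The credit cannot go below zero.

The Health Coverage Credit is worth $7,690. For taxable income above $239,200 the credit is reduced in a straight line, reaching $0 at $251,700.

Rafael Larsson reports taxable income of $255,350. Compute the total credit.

Renter's Relief Credit: $255,350 is below the $255,600 cutoff, so the full $2,175 applies.
Dependent Care Credit: $255,350 is below the $261,100 cutoff, so the full $1,600 applies.
Disability Support Credit: income exceeds $56,600 by $198,750, which is 40 full-or-partial $5,000 increments; reduction = 40 × $225 = $9,000, leaving $690.
Health Coverage Credit: $255,350 is at or above $251,700, so the credit is $0.
Total: $2,175 + $1,600 + $690 + $0 = $4,465.

$4,465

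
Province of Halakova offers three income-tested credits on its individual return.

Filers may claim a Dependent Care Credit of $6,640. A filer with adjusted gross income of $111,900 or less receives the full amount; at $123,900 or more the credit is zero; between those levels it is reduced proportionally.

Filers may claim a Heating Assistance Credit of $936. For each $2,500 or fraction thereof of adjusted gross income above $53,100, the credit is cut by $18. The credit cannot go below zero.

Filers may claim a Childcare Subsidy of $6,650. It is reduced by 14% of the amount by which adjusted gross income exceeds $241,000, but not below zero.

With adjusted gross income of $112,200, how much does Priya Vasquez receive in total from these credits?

Dependent Care Credit: $112,200 is $300 into a $12,000 phase-out range, leaving 11,700/12,000 of the credit: $6,640 × 11,700/12,000 = $6,474.
Heating Assistance Credit: income exceeds $53,100 by $59,100, which is 24 full-or-partial $2,500 increments; reduction = 24 × $18 = $432, leaving $504.
Childcare Subsidy: $112,200 is at or below the $241,000 threshold, so the full $6,650 applies.
Total: $6,474 + $504 + $6,650 = $13,628.

$13,628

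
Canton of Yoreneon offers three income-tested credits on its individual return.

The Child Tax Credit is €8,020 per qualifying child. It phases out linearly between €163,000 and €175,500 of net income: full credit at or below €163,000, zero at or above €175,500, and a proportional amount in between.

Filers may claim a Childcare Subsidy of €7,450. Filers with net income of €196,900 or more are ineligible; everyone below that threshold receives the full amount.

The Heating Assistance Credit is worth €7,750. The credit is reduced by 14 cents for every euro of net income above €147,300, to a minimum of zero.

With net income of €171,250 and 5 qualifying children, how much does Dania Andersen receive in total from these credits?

Child Tax Credit: base = 5 × €8,020 = €40,100. €171,250 is €8,250 into a €12,500 phase-out range, leaving 4,250/12,500 of the credit: €40,100 × 4,250/12,500 = €13,634.
Childcare Subsidy: €171,250 is below the €196,900 cutoff, so the full €7,450 applies.
Heating Assistance Credit: 14% of the €23,950 excess over €147,300 is €3,353; credit = €7,750 − €3,353 = €4,397.
Total: €13,634 + €7,450 + €4,397 = €25,481.

€25,481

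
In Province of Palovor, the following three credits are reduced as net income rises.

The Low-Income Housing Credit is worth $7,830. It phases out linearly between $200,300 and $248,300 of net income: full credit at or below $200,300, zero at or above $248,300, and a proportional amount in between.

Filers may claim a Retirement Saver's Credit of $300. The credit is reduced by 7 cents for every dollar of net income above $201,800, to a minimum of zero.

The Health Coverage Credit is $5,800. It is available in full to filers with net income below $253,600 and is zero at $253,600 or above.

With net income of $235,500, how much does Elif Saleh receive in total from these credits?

Low-Income Housing Credit: $235,500 is $35,200 into a $48,000 phase-out range, leaving 12,800/48,000 of the credit: $7,830 × 12,800/48,000 = $2,088.
Retirement Saver's Credit: 7% of the $33,700 excess over $201,800 is $2,359 ≥ base, so the credit is $0.
Health Coverage Credit: $235,500 is below the $253,600 cutoff, so the full $5,800 applies.
Total: $2,088 + $0 + $5,800 = $7,888.

$7,888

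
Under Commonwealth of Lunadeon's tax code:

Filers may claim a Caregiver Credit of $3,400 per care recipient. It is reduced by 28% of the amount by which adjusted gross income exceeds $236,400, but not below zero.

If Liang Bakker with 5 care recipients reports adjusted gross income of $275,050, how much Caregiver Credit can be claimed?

$6,178

Caregiver Credit: base = 5 × $3,400 = $17,000. 28% of the $38,650 excess over $236,400 is $10,822; credit = $17,000 − $10,822 = $6,178.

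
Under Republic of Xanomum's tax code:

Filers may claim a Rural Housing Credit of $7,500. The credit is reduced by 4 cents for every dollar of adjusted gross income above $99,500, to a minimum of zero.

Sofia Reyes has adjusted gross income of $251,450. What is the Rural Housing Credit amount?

$1,422

Rural Housing Credit: 4% of the $151,950 excess over $99,500 is $6,078; credit = $7,500 − $6,078 = $1,422.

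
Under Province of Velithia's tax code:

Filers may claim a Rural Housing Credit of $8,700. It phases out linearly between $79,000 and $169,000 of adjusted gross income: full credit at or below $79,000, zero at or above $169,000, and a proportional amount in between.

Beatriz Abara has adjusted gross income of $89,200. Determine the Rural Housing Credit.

Rural Housing Credit: $89,200 is $10,200 into a $90,000 phase-out range, leaving 79,800/90,000 of the credit: $8,700 × 79,800/90,000 = $7,714.

$7,714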